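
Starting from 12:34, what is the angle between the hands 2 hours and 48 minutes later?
First find the time 2 hours and 48 minutes after 12:34.
Total minutes: 12 x 60 + 34 + 2 x 60 + 48 = 922.
922 mod 720 = 202 minutes = 3:22.
Now compute the angle at 3:22:
Hour hand: 3 x 30 + 22 x 0.5 = 101 degrees
Minute hand: 22 x 6 = 132 degrees
Difference: |101 - 132| = 31 degrees
The angle is 31 degrees

Final answer: 31 degrees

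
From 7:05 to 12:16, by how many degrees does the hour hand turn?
The hour hand moves 0.5 degrees per minute.
Time elapsed: 12:16 - 7:05 = 311 minutes
Angular displacement: 311 x 0.5 = 155.5 degrees

Final answer: 155.5 degrees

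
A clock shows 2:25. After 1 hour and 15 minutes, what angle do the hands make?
First find the time 1 hour and 15 minutes after 2:25.
Total minutes: 2 x 60 + 25 + 1 x 60 + 15 = 220.
220 mod 720 = 220 minutes = 3:40.
Now compute the angle at 3:40:
Hour hand: 3 x 30 + 40 x 0.5 = 110 degrees
Minute hand: 40 x 6 = 240 degrees
Difference: |110 - 240| = 130 degrees
The angle is 130 degrees

Final answer: 130 degrees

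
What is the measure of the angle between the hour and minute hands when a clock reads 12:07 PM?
Hour hand position: 0 x 30 + 7 x 0.5 = 3.5 degrees
Minute hand position: 7 x 6 = 42 degrees
Difference: |3.5 - 42| = 38.5 degrees
The angle between the hands is 38.5 degrees

Final answer: 38.5 degrees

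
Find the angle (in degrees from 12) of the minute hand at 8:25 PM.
The minute hand moves 6 degrees per minute.
At 8:25: 25 x 6 = 150 degrees

Final answer: 150 degrees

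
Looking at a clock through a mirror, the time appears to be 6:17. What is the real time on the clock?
Reflection across the vertical (12-6) axis maps a hand at angle A degrees to (360 - A) degrees, which sends a reading of T minutes past 12:00 to (720 - T) minutes past 12:00.
Mirror reads 6:17 = 377 minutes past 12:00.
Actual time: (720 - 377) mod 720 = 343 minutes = 5:43.

Final answer: 5:43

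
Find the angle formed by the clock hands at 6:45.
Hour hand position: 6 x 30 + 45 x 0.5 = 202.5 degrees
Minute hand position: 45 x 6 = 270 degrees
Difference: |202.5 - 270| = 67.5 degrees
The angle between the hands is 67.5 degrees

Final answer: 67.5 degrees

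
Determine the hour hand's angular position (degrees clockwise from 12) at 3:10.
The hour hand moves 30 degrees per hour and 0.5 degrees per minute.
At 3:10: (3) x 30 + 10 x 0.5 = 90 + 5 = 95 degrees

Final answer: 95 degrees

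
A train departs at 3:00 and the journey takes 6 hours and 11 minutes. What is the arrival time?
Starting time: 3:00
Adding 11 minutes to 0 minutes: 0 + 11 = 11 minutes
Adding 6 hours: 3 + 6 = 9
Final time: 9:11

Final answer: 9:11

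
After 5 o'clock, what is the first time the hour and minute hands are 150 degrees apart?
At t minutes past 5:00, the hour hand is at 30 x 5 + 0.5t degrees and the minute hand is at 6t degrees.
The smaller angle between them is 150 degrees when |30H - 5.5t| = 150 or |30H - 5.5t| = 210.
With H = 5, solve 30 x 5 - 5.5t = +/- target for each target:
  t = (30 x 5 - 150) / 5.5 = 0 (outside (0, 60))
  t = (30 x 5 + 150) / 5.5 = 54.55
  t = (30 x 5 - 210) / 5.5 = -10.91 (outside (0, 60))
  t = (30 x 5 + 210) / 5.5 = 65.45 (outside (0, 60))
Valid solutions in (0, 60): {54.55} minutes.
The first occurrence is t = 54.55 minutes.
The hands form a 150-degree angle at 54.55 minutes past 5:00.

Final answer: 54.55 minutes past 5:00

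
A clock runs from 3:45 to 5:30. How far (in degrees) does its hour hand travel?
The hour hand moves 0.5 degrees per minute.
Time elapsed: 5:30 - 3:45 = 105 minutes
Angular displacement: 105 x 0.5 = 52.5 degrees

Final answer: 52.5 degrees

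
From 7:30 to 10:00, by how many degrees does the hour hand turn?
The hour hand moves 0.5 degrees per minute.
Time elapsed: 10:00 - 7:30 = 150 minutes
Angular displacement: 150 x 0.5 = 75 degrees

Final answer: 75 degrees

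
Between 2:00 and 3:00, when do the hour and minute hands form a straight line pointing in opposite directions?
For hands to be 180 degrees apart: |30H - 5.5t| = 180
With H = 2: t = (30 x 2 + 180)/5.5 = 43.64 or t = (30 x 2 - 180)/5.5 = -21.82
First valid solution (0 < t < 60): t = 43.64 minutes
The hands are opposite at 43.64 minutes past 2:00.

Final answer: 43.64 minutes past 2:00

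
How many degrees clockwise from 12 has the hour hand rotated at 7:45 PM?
The hour hand moves 30 degrees per hour and 0.5 degrees per minute.
At 7:45: (7) x 30 + 45 x 0.5 = 210 + 22.5 = 232.5 degrees

Final answer: 232.5 degrees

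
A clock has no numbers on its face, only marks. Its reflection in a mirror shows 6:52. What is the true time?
Reflection across the vertical (12-6) axis maps a hand at angle A degrees to (360 - A) degrees, which sends a reading of T minutes past 12:00 to (720 - T) minutes past 12:00.
Mirror reads 6:52 = 412 minutes past 12:00.
Actual time: (720 - 412) mod 720 = 308 minutes = 5:08.

Final answer: 5:08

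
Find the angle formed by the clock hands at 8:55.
Hour hand position: 8 x 30 + 55 x 0.5 = 267.5 degrees
Minute hand position: 55 x 6 = 330 degrees
Difference: |267.5 - 330| = 62.5 degrees
The angle between the hands is 62.5 degrees

Final answer: 62.5 degrees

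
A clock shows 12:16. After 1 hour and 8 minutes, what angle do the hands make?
First find the time 1 hour and 8 minutes after 12:16.
Total minutes: 12 x 60 + 16 + 1 x 60 + 8 = 804.
804 mod 720 = 84 minutes = 1:24.
Now compute the angle at 1:24:
Hour hand: 1 x 30 + 24 x 0.5 = 42 degrees
Minute hand: 24 x 6 = 144 degrees
Difference: |42 - 144| = 102 degrees
The angle is 102 degrees

Final answer: 102 degrees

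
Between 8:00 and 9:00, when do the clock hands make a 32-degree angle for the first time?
At t minutes past 8:00, the hour hand is at 30 x 8 + 0.5t degrees and the minute hand is at 6t degrees.
The smaller angle between them is 32 degrees when |30H - 5.5t| = 32 or |30H - 5.5t| = 328.
With H = 8, solve 30 x 8 - 5.5t = +/- target for each target:
  t = (30 x 8 - 32) / 5.5 = 37.82
  t = (30 x 8 + 32) / 5.5 = 49.45
  t = (30 x 8 - 328) / 5.5 = -16 (outside (0, 60))
  t = (30 x 8 + 328) / 5.5 = 103.27 (outside (0, 60))
Valid solutions in (0, 60): {37.82, 49.45} minutes.
The first occurrence is t = 37.82 minutes.
The hands form a 32-degree angle at 37.82 minutes past 8:00.

Final answer: 37.82 minutes past 8:00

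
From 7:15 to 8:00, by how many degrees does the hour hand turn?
The hour hand moves 0.5 degrees per minute.
Time elapsed: 8:00 - 7:15 = 45 minutes
Angular displacement: 45 x 0.5 = 22.5 degrees

Final answer: 22.5 degrees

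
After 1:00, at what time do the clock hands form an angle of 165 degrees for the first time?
At t minutes past 1:00, the hour hand is at 30 x 1 + 0.5t degrees and the minute hand is at 6t degrees.
The smaller angle between them is 165 degrees when |30H - 5.5t| = 165 or |30H - 5.5t| = 195.
With H = 1, solve 30 x 1 - 5.5t = +/- target for each target:
  t = (30 x 1 - 165) / 5.5 = -24.55 (outside (0, 60))
  t = (30 x 1 + 165) / 5.5 = 35.45
  t = (30 x 1 - 195) / 5.5 = -30 (outside (0, 60))
  t = (30 x 1 + 195) / 5.5 = 40.91
Valid solutions in (0, 60): {35.45, 40.91} minutes.
The first occurrence is t = 35.45 minutes.
The hands form a 165-degree angle at 35.45 minutes past 1:00.

Final answer: 35.45 minutes past 1:00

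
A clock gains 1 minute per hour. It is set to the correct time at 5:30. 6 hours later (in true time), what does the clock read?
For every 60 true minutes, the faulty clock advances 60 + 1 = 61 minutes.
True elapsed: 6 hours = 360 minutes.
Faulty clock advances: 360 x 61/60 = 366 minutes (drift: 6 minutes ahead).
Shown time: 5:30 + 366 minutes = 11:36.

Final answer: 11:36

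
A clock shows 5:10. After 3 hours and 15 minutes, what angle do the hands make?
First find the time 3 hours and 15 minutes after 5:10.
Total minutes: 5 x 60 + 10 + 3 x 60 + 15 = 505.
505 mod 720 = 505 minutes = 8:25.
Now compute the angle at 8:25:
Hour hand: 8 x 30 + 25 x 0.5 = 252.5 degrees
Minute hand: 25 x 6 = 150 degrees
Difference: |252.5 - 150| = 102.5 degrees
The angle is 102.5 degrees

Final answer: 102.5 degrees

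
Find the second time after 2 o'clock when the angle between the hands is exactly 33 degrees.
At t minutes past 2:00, the hour hand is at 30 x 2 + 0.5t degrees and the minute hand is at 6t degrees.
The smaller angle between them is 33 degrees when |30H - 5.5t| = 33 or |30H - 5.5t| = 327.
With H = 2, solve 30 x 2 - 5.5t = +/- target for each target:
  t = (30 x 2 - 33) / 5.5 = 4.91
  t = (30 x 2 + 33) / 5.5 = 16.91
  t = (30 x 2 - 327) / 5.5 = -48.55 (outside (0, 60))
  t = (30 x 2 + 327) / 5.5 = 70.36 (outside (0, 60))
Valid solutions in (0, 60): {4.91, 16.91} minutes.
The second occurrence is t = 16.91 minutes.
The hands form a 33-degree angle at 16.91 minutes past 2:00.

Final answer: 16.91 minutes past 2:00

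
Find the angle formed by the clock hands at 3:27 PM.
Hour hand position: 3 x 30 + 27 x 0.5 = 103.5 degrees
Minute hand position: 27 x 6 = 162 degrees
Difference: |103.5 - 162| = 58.5 degrees
The angle between the hands is 58.5 degrees

Final answer: 58.5 degrees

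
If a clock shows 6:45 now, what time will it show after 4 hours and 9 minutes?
Starting time: 6:45
Adding 9 minutes to 45 minutes: 45 + 9 = 54 minutes
Adding 4 hours: 6 + 4 = 10
Final time: 10:54

Final answer: 10:54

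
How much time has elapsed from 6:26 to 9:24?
From 6:26 to 9:24:
(9 x 60 + 24) - (6 x 60 + 26) = 564 - 386 = 178 minutes
= 2 hours and 58 minutes

Final answer: 2 hours and 58 minutes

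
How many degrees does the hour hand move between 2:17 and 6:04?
The hour hand moves 0.5 degrees per minute.
Time elapsed: 6:04 - 2:17 = 227 minutes
Angular displacement: 227 x 0.5 = 113.5 degrees

Final answer: 113.5 degrees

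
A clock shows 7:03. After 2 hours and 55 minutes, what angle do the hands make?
First find the time 2 hours and 55 minutes after 7:03.
Total minutes: 7 x 60 + 3 + 2 x 60 + 55 = 598.
598 mod 720 = 598 minutes = 9:58.
Now compute the angle at 9:58:
Hour hand: 9 x 30 + 58 x 0.5 = 299 degrees
Minute hand: 58 x 6 = 348 degrees
Difference: |299 - 348| = 49 degrees
The angle is 49 degrees

Final answer: 49 degrees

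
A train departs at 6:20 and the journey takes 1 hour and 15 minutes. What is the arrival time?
Starting time: 6:20
Adding 15 minutes to 20 minutes: 20 + 15 = 35 minutes
Adding 1 hour: 6 + 1 = 7
Final time: 7:35

Final answer: 7:35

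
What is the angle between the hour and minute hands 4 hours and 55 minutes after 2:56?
First find the time 4 hours and 55 minutes after 2:56.
Total minutes: 2 x 60 + 56 + 4 x 60 + 55 = 471.
471 mod 720 = 471 minutes = 7:51.
Now compute the angle at 7:51:
Hour hand: 7 x 30 + 51 x 0.5 = 235.5 degrees
Minute hand: 51 x 6 = 306 degrees
Difference: |235.5 - 306| = 70.5 degrees
The angle is 70.5 degrees

Final answer: 70.5 degrees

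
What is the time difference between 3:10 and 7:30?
From 3:10 to 7:30:
(7 x 60 + 30) - (3 x 60 + 10) = 450 - 190 = 260 minutes
= 4 hours and 20 minutes

Final answer: 4 hours and 20 minutes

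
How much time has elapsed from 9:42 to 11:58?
From 9:42 to 11:58:
(11 x 60 + 58) - (9 x 60 + 42) = 718 - 582 = 136 minutes
= 2 hours and 16 minutes

Final answer: 2 hours and 16 minutes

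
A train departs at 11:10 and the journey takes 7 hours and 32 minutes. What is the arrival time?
Starting time: 11:10
Adding 32 minutes to 10 minutes: 10 + 32 = 42 minutes
Adding 7 hours: 11 + 7 = 18 - 12 = 6
Final time: 6:42

Final answer: 6:42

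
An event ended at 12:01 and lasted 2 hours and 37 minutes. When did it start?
Starting time: 12:01 = 1 total minutes past 12:00
Subtracting: 2 hours and 37 minutes = 157 minutes
1 - 157 = -156 (negative, add 12 hours = 720) = 564 minutes
= 9 hours and 24 minutes past 12:00 = 9:24

Final answer: 9:24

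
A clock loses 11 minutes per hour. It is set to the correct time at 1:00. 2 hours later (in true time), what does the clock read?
For every 60 true minutes, the faulty clock advances 60 - 11 = 49 minutes.
True elapsed: 2 hours = 120 minutes.
Faulty clock advances: 120 x 49/60 = 98 minutes (drift: 22 minutes behind).
Shown time: 1:00 + 98 minutes = 2:38.

Final answer: 2:38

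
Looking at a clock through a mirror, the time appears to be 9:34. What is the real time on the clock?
Reflection across the vertical (12-6) axis maps a hand at angle A degrees to (360 - A) degrees, which sends a reading of T minutes past 12:00 to (720 - T) minutes past 12:00.
Mirror reads 9:34 = 574 minutes past 12:00.
Actual time: (720 - 574) mod 720 = 146 minutes = 2:26.

Final answer: 2:26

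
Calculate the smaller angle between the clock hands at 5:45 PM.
Hour hand position: 5 x 30 + 45 x 0.5 = 172.5 degrees
Minute hand position: 45 x 6 = 270 degrees
Difference: |172.5 - 270| = 97.5 degrees
The angle between the hands is 97.5 degrees

Final answer: 97.5 degrees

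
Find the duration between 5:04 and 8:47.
From 5:04 to 8:47:
(8 x 60 + 47) - (5 x 60 + 4) = 527 - 304 = 223 minutes
= 3 hours and 43 minutes

Final answer: 3 hours and 43 minutes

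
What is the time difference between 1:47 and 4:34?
From 1:47 to 4:34:
(4 x 60 + 34) - (1 x 60 + 47) = 274 - 107 = 167 minutes
= 2 hours and 47 minutes

Final answer: 2 hours and 47 minutes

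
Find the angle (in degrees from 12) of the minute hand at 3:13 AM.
The minute hand moves 6 degrees per minute.
At 3:13: 13 x 6 = 78 degrees

Final answer: 78 degrees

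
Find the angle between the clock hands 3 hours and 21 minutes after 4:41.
First find the time 3 hours and 21 minutes after 4:41.
Total minutes: 4 x 60 + 41 + 3 x 60 + 21 = 482.
482 mod 720 = 482 minutes = 8:02.
Now compute the angle at 8:02:
Hour hand: 8 x 30 + 2 x 0.5 = 241 degrees
Minute hand: 2 x 6 = 12 degrees
Difference: |241 - 12| = 229 degrees
Smaller angle: 360 - 229 = 131 degrees

Final answer: 131 degrees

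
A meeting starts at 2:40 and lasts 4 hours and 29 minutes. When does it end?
Starting time: 2:40
Adding 29 minutes to 40 minutes: 40 + 29 = 69 minutes = 1 hour and 9 minutes
Adding 4 hours: 2 + 4 + 1 (carry) = 7
Final time: 7:09

Final answer: 7:09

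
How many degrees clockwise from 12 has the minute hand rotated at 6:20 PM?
The minute hand moves 6 degrees per minute.
At 6:20: 20 x 6 = 120 degrees

Final answer: 120 degrees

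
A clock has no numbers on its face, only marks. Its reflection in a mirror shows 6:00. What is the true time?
Reflection across the vertical (12-6) axis maps a hand at angle A degrees to (360 - A) degrees, which sends a reading of T minutes past 12:00 to (720 - T) minutes past 12:00.
Mirror reads 6:00 = 360 minutes past 12:00.
Actual time: (720 - 360) mod 720 = 360 minutes = 6:00.

Final answer: 6:00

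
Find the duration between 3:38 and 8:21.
From 3:38 to 8:21:
(8 x 60 + 21) - (3 x 60 + 38) = 501 - 218 = 283 minutes
= 4 hours and 43 minutes

Final answer: 4 hours and 43 minutes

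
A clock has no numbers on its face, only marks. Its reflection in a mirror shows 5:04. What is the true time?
Reflection across the vertical (12-6) axis maps a hand at angle A degrees to (360 - A) degrees, which sends a reading of T minutes past 12:00 to (720 - T) minutes past 12:00.
Mirror reads 5:04 = 304 minutes past 12:00.
Actual time: (720 - 304) mod 720 = 416 minutes = 6:56.

Final answer: 6:56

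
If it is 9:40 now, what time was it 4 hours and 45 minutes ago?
Starting time: 9:40 = 580 total minutes past 12:00
Subtracting: 4 hours and 45 minutes = 285 minutes
580 - 285 = 295 minutes
= 4 hours and 55 minutes past 12:00 = 4:55

Final answer: 4:55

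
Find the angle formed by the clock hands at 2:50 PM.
Hour hand position: 2 x 30 + 50 x 0.5 = 85 degrees
Minute hand position: 50 x 6 = 300 degrees
Difference: |85 - 300| = 215 degrees
Since 215 > 180, the smaller angle is 360 - 215 = 145 degrees

Final answer: 145 degrees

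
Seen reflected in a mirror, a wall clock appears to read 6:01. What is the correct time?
Reflection across the vertical (12-6) axis maps a hand at angle A degrees to (360 - A) degrees, which sends a reading of T minutes past 12:00 to (720 - T) minutes past 12:00.
Mirror reads 6:01 = 361 minutes past 12:00.
Actual time: (720 - 361) mod 720 = 359 minutes = 5:59.

Final answer: 5:59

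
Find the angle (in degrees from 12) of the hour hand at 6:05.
The hour hand moves 30 degrees per hour and 0.5 degrees per minute.
At 6:05: (6) x 30 + 5 x 0.5 = 180 + 2.5 = 182.5 degrees

Final answer: 182.5 degrees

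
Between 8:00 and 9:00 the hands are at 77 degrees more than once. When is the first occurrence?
At t minutes past 8:00, the hour hand is at 30 x 8 + 0.5t degrees and the minute hand is at 6t degrees.
The smaller angle between them is 77 degrees when |30H - 5.5t| = 77 or |30H - 5.5t| = 283.
With H = 8, solve 30 x 8 - 5.5t = +/- target for each target:
  t = (30 x 8 - 77) / 5.5 = 29.64
  t = (30 x 8 + 77) / 5.5 = 57.64
  t = (30 x 8 - 283) / 5.5 = -7.82 (outside (0, 60))
  t = (30 x 8 + 283) / 5.5 = 95.09 (outside (0, 60))
Valid solutions in (0, 60): {29.64, 57.64} minutes.
The first occurrence is t = 29.64 minutes.
The hands form a 77-degree angle at 29.64 minutes past 8:00.

Final answer: 29.64 minutes past 8:00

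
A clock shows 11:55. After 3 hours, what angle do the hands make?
First find the time 3 hours after 11:55.
Total minutes: 11 x 60 + 55 + 3 x 60 + 0 = 895.
895 mod 720 = 175 minutes = 2:55.
Now compute the angle at 2:55:
Hour hand: 2 x 30 + 55 x 0.5 = 87.5 degrees
Minute hand: 55 x 6 = 330 degrees
Difference: |87.5 - 330| = 242.5 degrees
Smaller angle: 360 - 242.5 = 117.5 degrees

Final answer: 117.5 degrees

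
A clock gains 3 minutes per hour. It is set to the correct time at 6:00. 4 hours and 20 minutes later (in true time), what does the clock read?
For every 60 true minutes, the faulty clock advances 60 + 3 = 63 minutes.
True elapsed: 4 hours and 20 minutes = 260 minutes.
Faulty clock advances: 260 x 63/60 = 273 minutes (drift: 13 minutes ahead).
Shown time: 6:00 + 273 minutes = 10:33.

Final answer: 10:33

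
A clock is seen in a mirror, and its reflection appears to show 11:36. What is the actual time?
Reflection across the vertical (12-6) axis maps a hand at angle A degrees to (360 - A) degrees, which sends a reading of T minutes past 12:00 to (720 - T) minutes past 12:00.
Mirror reads 11:36 = 696 minutes past 12:00.
Actual time: (720 - 696) mod 720 = 24 minutes = 12:24.

Final answer: 12:24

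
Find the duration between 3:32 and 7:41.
From 3:32 to 7:41:
(7 x 60 + 41) - (3 x 60 + 32) = 461 - 212 = 249 minutes
= 4 hours and 9 minutes

Final answer: 4 hours and 9 minutes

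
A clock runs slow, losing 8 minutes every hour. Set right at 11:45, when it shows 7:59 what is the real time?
For every 60 true minutes, the faulty clock advances 52 minutes, so 1 faulty-clock minute corresponds to 60/52 true minutes.
From 11:45 to 7:59 on the faulty dial is 494 minutes.
True elapsed: 494 x 60/52 = 570 minutes = 9 hours and 30 minutes.
True time: 11:45 + 9 hours and 30 minutes = 9:15.

Final answer: 9:15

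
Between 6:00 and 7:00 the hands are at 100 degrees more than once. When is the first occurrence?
At t minutes past 6:00, the hour hand is at 30 x 6 + 0.5t degrees and the minute hand is at 6t degrees.
The smaller angle between them is 100 degrees when |30H - 5.5t| = 100 or |30H - 5.5t| = 260.
With H = 6, solve 30 x 6 - 5.5t = +/- target for each target:
  t = (30 x 6 - 100) / 5.5 = 14.55
  t = (30 x 6 + 100) / 5.5 = 50.91
  t = (30 x 6 - 260) / 5.5 = -14.55 (outside (0, 60))
  t = (30 x 6 + 260) / 5.5 = 80 (outside (0, 60))
Valid solutions in (0, 60): {14.55, 50.91} minutes.
The first occurrence is t = 14.55 minutes.
The hands form a 100-degree angle at 14.55 minutes past 6:00.

Final answer: 14.55 minutes past 6:00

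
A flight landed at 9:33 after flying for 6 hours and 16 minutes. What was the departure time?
Starting time: 9:33 = 573 total minutes past 12:00
Subtracting: 6 hours and 16 minutes = 376 minutes
573 - 376 = 197 minutes
= 3 hours and 17 minutes past 12:00 = 3:17

Final answer: 3:17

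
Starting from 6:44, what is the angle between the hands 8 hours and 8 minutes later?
First find the time 8 hours and 8 minutes after 6:44.
Total minutes: 6 x 60 + 44 + 8 x 60 + 8 = 892.
892 mod 720 = 172 minutes = 2:52.
Now compute the angle at 2:52:
Hour hand: 2 x 30 + 52 x 0.5 = 86 degrees
Minute hand: 52 x 6 = 312 degrees
Difference: |86 - 312| = 226 degrees
Smaller angle: 360 - 226 = 134 degrees

Final answer: 134 degrees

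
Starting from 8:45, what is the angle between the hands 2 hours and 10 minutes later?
First find the time 2 hours and 10 minutes after 8:45.
Total minutes: 8 x 60 + 45 + 2 x 60 + 10 = 655.
655 mod 720 = 655 minutes = 10:55.
Now compute the angle at 10:55:
Hour hand: 10 x 30 + 55 x 0.5 = 327.5 degrees
Minute hand: 55 x 6 = 330 degrees
Difference: |327.5 - 330| = 2.5 degrees
The angle is 2.5 degrees

Final answer: 2.5 degrees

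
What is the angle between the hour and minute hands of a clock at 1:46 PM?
Hour hand position: 1 x 30 + 46 x 0.5 = 53 degrees
Minute hand position: 46 x 6 = 276 degrees
Difference: |53 - 276| = 223 degrees
Since 223 > 180, the smaller angle is 360 - 223 = 137 degrees

Final answer: 137 degrees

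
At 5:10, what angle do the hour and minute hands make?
Hour hand position: 5 x 30 + 10 x 0.5 = 155 degrees
Minute hand position: 10 x 6 = 60 degrees
Difference: |155 - 60| = 95 degrees
The angle between the hands is 95 degrees

Final answer: 95 degrees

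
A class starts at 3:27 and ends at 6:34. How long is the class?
From 3:27 to 6:34:
(6 x 60 + 34) - (3 x 60 + 27) = 394 - 207 = 187 minutes
= 3 hours and 7 minutes

Final answer: 3 hours and 7 minutes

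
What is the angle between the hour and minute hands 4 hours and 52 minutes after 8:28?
First find the time 4 hours and 52 minutes after 8:28.
Total minutes: 8 x 60 + 28 + 4 x 60 + 52 = 800.
800 mod 720 = 80 minutes = 1:20.
Now compute the angle at 1:20:
Hour hand: 1 x 30 + 20 x 0.5 = 40 degrees
Minute hand: 20 x 6 = 120 degrees
Difference: |40 - 120| = 80 degrees
The angle is 80 degrees

Final answer: 80 degrees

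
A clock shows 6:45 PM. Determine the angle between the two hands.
Hour hand position: 6 x 30 + 45 x 0.5 = 202.5 degrees
Minute hand position: 45 x 6 = 270 degrees
Difference: |202.5 - 270| = 67.5 degrees
The angle between the hands is 67.5 degrees

Final answer: 67.5 degrees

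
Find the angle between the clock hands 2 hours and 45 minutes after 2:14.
First find the time 2 hours and 45 minutes after 2:14.
Total minutes: 2 x 60 + 14 + 2 x 60 + 45 = 299.
299 mod 720 = 299 minutes = 4:59.
Now compute the angle at 4:59:
Hour hand: 4 x 30 + 59 x 0.5 = 149.5 degrees
Minute hand: 59 x 6 = 354 degrees
Difference: |149.5 - 354| = 204.5 degrees
Smaller angle: 360 - 204.5 = 155.5 degrees

Final answer: 155.5 degrees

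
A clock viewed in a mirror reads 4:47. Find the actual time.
Reflection across the vertical (12-6) axis maps a hand at angle A degrees to (360 - A) degrees, which sends a reading of T minutes past 12:00 to (720 - T) minutes past 12:00.
Mirror reads 4:47 = 287 minutes past 12:00.
Actual time: (720 - 287) mod 720 = 433 minutes = 7:13.

Final answer: 7:13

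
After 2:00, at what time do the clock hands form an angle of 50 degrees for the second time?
At t minutes past 2:00, the hour hand is at 30 x 2 + 0.5t degrees and the minute hand is at 6t degrees.
The smaller angle between them is 50 degrees when |30H - 5.5t| = 50 or |30H - 5.5t| = 310.
With H = 2, solve 30 x 2 - 5.5t = +/- target for each target:
  t = (30 x 2 - 50) / 5.5 = 1.82
  t = (30 x 2 + 50) / 5.5 = 20
  t = (30 x 2 - 310) / 5.5 = -45.45 (outside (0, 60))
  t = (30 x 2 + 310) / 5.5 = 67.27 (outside (0, 60))
Valid solutions in (0, 60): {1.82, 20} minutes.
The second occurrence is t = 20 minutes.
The hands form a 50-degree angle at 20 minutes past 2:00.

Final answer: 20 minutes past 2:00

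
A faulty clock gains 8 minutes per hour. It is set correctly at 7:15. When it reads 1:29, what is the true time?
For every 60 true minutes, the faulty clock advances 68 minutes, so 1 faulty-clock minute corresponds to 60/68 true minutes.
From 7:15 to 1:29 on the faulty dial is 374 minutes.
True elapsed: 374 x 60/68 = 330 minutes = 5 hours and 30 minutes.
True time: 7:15 + 5 hours and 30 minutes = 12:45.

Final answer: 12:45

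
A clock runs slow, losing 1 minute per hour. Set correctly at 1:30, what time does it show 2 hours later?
For every 60 true minutes, the faulty clock advances 60 - 1 = 59 minutes.
True elapsed: 2 hours = 120 minutes.
Faulty clock advances: 120 x 59/60 = 118 minutes (drift: 2 minutes behind).
Shown time: 1:30 + 118 minutes = 3:28.

Final answer: 3:28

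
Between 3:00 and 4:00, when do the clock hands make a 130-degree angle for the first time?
At t minutes past 3:00, the hour hand is at 30 x 3 + 0.5t degrees and the minute hand is at 6t degrees.
The smaller angle between them is 130 degrees when |30H - 5.5t| = 130 or |30H - 5.5t| = 230.
With H = 3, solve 30 x 3 - 5.5t = +/- target for each target:
  t = (30 x 3 - 130) / 5.5 = -7.27 (outside (0, 60))
  t = (30 x 3 + 130) / 5.5 = 40
  t = (30 x 3 - 230) / 5.5 = -25.45 (outside (0, 60))
  t = (30 x 3 + 230) / 5.5 = 58.18
Valid solutions in (0, 60): {40, 58.18} minutes.
The first occurrence is t = 40 minutes.
The hands form a 130-degree angle at 40 minutes past 3:00.

Final answer: 40 minutes past 3:00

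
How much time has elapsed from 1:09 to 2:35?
From 1:09 to 2:35:
(2 x 60 + 35) - (1 x 60 + 9) = 155 - 69 = 86 minutes
= 1 hour and 26 minutes

Final answer: 1 hour and 26 minutes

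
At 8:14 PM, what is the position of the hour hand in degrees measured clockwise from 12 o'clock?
The hour hand moves 30 degrees per hour and 0.5 degrees per minute.
At 8:14: (8) x 30 + 14 x 0.5 = 240 + 7 = 247 degrees

Final answer: 247 degrees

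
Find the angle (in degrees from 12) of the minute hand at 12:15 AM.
The minute hand moves 6 degrees per minute.
At 12:15: 15 x 6 = 90 degrees

Final answer: 90 degrees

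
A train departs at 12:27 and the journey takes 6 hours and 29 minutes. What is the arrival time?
Starting time: 12:27
Adding 29 minutes to 27 minutes: 27 + 29 = 56 minutes
Adding 6 hours: 12 + 6 = 18 - 12 = 6
Final time: 6:56

Final answer: 6:56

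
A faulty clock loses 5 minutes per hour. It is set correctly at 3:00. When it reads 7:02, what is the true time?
For every 60 true minutes, the faulty clock advances 55 minutes, so 1 faulty-clock minute corresponds to 60/55 true minutes.
From 3:00 to 7:02 on the faulty dial is 242 minutes.
True elapsed: 242 x 60/55 = 264 minutes = 4 hours and 24 minutes.
True time: 3:00 + 4 hours and 24 minutes = 7:24.

Final answer: 7:24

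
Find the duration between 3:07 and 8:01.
From 3:07 to 8:01:
(8 x 60 + 1) - (3 x 60 + 7) = 481 - 187 = 294 minutes
= 4 hours and 54 minutes

Final answer: 4 hours and 54 minutes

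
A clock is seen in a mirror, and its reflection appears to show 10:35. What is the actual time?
Reflection across the vertical (12-6) axis maps a hand at angle A degrees to (360 - A) degrees, which sends a reading of T minutes past 12:00 to (720 - T) minutes past 12:00.
Mirror reads 10:35 = 635 minutes past 12:00.
Actual time: (720 - 635) mod 720 = 85 minutes = 1:25.

Final answer: 1:25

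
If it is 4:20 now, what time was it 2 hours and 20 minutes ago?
Starting time: 4:20 = 260 total minutes past 12:00
Subtracting: 2 hours and 20 minutes = 140 minutes
260 - 140 = 120 minutes
= 2 hours past 12:00 = 2:00

Final answer: 2:00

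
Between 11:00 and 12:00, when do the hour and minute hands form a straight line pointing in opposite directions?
For hands to be 180 degrees apart: |30H - 5.5t| = 180
With H = 11: t = (30 x 11 + 180)/5.5 = 92.73 or t = (30 x 11 - 180)/5.5 = 27.27
First valid solution (0 < t < 60): t = 27.27 minutes
The hands are opposite at 27.27 minutes past 11:00.

Final answer: 27.27 minutes past 11:00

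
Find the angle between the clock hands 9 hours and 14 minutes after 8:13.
First find the time 9 hours and 14 minutes after 8:13.
Total minutes: 8 x 60 + 13 + 9 x 60 + 14 = 1047.
1047 mod 720 = 327 minutes = 5:27.
Now compute the angle at 5:27:
Hour hand: 5 x 30 + 27 x 0.5 = 163.5 degrees
Minute hand: 27 x 6 = 162 degrees
Difference: |163.5 - 162| = 1.5 degrees
The angle is 1.5 degrees

Final answer: 1.5 degrees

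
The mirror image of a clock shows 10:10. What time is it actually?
Reflection across the vertical (12-6) axis maps a hand at angle A degrees to (360 - A) degrees, which sends a reading of T minutes past 12:00 to (720 - T) minutes past 12:00.
Mirror reads 10:10 = 610 minutes past 12:00.
Actual time: (720 - 610) mod 720 = 110 minutes = 1:50.

Final answer: 1:50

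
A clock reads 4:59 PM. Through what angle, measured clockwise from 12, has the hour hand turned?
The hour hand moves 30 degrees per hour and 0.5 degrees per minute.
At 4:59: (4) x 30 + 59 x 0.5 = 120 + 29.5 = 149.5 degrees

Final answer: 149.5 degrees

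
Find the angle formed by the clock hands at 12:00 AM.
Hour hand position: 0 x 30 + 0 x 0.5 = 0 degrees
Minute hand position: 0 x 6 = 0 degrees
Difference: |0 - 0| = 0 degrees
The angle between the hands is 0 degrees

Final answer: 0 degrees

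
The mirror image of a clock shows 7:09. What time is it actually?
Reflection across the vertical (12-6) axis maps a hand at angle A degrees to (360 - A) degrees, which sends a reading of T minutes past 12:00 to (720 - T) minutes past 12:00.
Mirror reads 7:09 = 429 minutes past 12:00.
Actual time: (720 - 429) mod 720 = 291 minutes = 4:51.

Final answer: 4:51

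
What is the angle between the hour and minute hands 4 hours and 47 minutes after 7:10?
First find the time 4 hours and 47 minutes after 7:10.
Total minutes: 7 x 60 + 10 + 4 x 60 + 47 = 717.
717 mod 720 = 717 minutes = 11:57.
Now compute the angle at 11:57:
Hour hand: 11 x 30 + 57 x 0.5 = 358.5 degrees
Minute hand: 57 x 6 = 342 degrees
Difference: |358.5 - 342| = 16.5 degrees
The angle is 16.5 degrees

Final answer: 16.5 degrees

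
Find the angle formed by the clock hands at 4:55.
Hour hand position: 4 x 30 + 55 x 0.5 = 147.5 degrees
Minute hand position: 55 x 6 = 330 degrees
Difference: |147.5 - 330| = 182.5 degrees
Since 182.5 > 180, the smaller angle is 360 - 182.5 = 177.5 degrees

Final answer: 177.5 degrees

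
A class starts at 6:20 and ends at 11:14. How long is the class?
From 6:20 to 11:14:
(11 x 60 + 14) - (6 x 60 + 20) = 674 - 380 = 294 minutes
= 4 hours and 54 minutes

Final answer: 4 hours and 54 minutes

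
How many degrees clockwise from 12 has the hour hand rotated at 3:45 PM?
The hour hand moves 30 degrees per hour and 0.5 degrees per minute.
At 3:45: (3) x 30 + 45 x 0.5 = 90 + 22.5 = 112.5 degrees

Final answer: 112.5 degrees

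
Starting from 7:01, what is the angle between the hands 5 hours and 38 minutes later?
First find the time 5 hours and 38 minutes after 7:01.
Total minutes: 7 x 60 + 1 + 5 x 60 + 38 = 759.
759 mod 720 = 39 minutes = 12:39.
Now compute the angle at 12:39:
Hour hand: 0 x 30 + 39 x 0.5 = 19.5 degrees
Minute hand: 39 x 6 = 234 degrees
Difference: |19.5 - 234| = 214.5 degrees
Smaller angle: 360 - 214.5 = 145.5 degrees

Final answer: 145.5 degrees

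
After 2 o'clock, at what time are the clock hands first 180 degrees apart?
For hands to be 180 degrees apart: |30H - 5.5t| = 180
With H = 2: t = (30 x 2 + 180)/5.5 = 43.64 or t = (30 x 2 - 180)/5.5 = -21.82
First valid solution (0 < t < 60): t = 43.64 minutes
The hands are opposite at 43.64 minutes past 2:00.

Final answer: 43.64 minutes past 2:00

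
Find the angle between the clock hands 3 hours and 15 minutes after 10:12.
First find the time 3 hours and 15 minutes after 10:12.
Total minutes: 10 x 60 + 12 + 3 x 60 + 15 = 807.
807 mod 720 = 87 minutes = 1:27.
Now compute the angle at 1:27:
Hour hand: 1 x 30 + 27 x 0.5 = 43.5 degrees
Minute hand: 27 x 6 = 162 degrees
Difference: |43.5 - 162| = 118.5 degrees
The angle is 118.5 degrees

Final answer: 118.5 degrees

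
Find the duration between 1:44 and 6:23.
From 1:44 to 6:23:
(6 x 60 + 23) - (1 x 60 + 44) = 383 - 104 = 279 minutes
= 4 hours and 39 minutes

Final answer: 4 hours and 39 minutes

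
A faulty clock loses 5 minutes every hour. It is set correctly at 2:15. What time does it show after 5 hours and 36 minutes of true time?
For every 60 true minutes, the faulty clock advances 60 - 5 = 55 minutes.
True elapsed: 5 hours and 36 minutes = 336 minutes.
Faulty clock advances: 336 x 55/60 = 308 minutes (drift: 28 minutes behind).
Shown time: 2:15 + 308 minutes = 7:23.

Final answer: 7:23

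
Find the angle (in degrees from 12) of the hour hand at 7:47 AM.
The hour hand moves 30 degrees per hour and 0.5 degrees per minute.
At 7:47: (7) x 30 + 47 x 0.5 = 210 + 23.5 = 233.5 degrees

Final answer: 233.5 degrees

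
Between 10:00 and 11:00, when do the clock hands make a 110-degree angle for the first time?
At t minutes past 10:00, the hour hand is at 30 x 10 + 0.5t degrees and the minute hand is at 6t degrees.
The smaller angle between them is 110 degrees when |30H - 5.5t| = 110 or |30H - 5.5t| = 250.
With H = 10, solve 30 x 10 - 5.5t = +/- target for each target:
  t = (30 x 10 - 110) / 5.5 = 34.55
  t = (30 x 10 + 110) / 5.5 = 74.55 (outside (0, 60))
  t = (30 x 10 - 250) / 5.5 = 9.09
  t = (30 x 10 + 250) / 5.5 = 100 (outside (0, 60))
Valid solutions in (0, 60): {9.09, 34.55} minutes.
The first occurrence is t = 9.09 minutes.
The hands form a 110-degree angle at 9.09 minutes past 10:00.

Final answer: 9.09 minutes past 10:00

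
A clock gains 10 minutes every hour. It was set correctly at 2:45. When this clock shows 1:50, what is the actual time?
For every 60 true minutes, the faulty clock advances 70 minutes, so 1 faulty-clock minute corresponds to 60/70 true minutes.
From 2:45 to 1:50 on the faulty dial is 665 minutes.
True elapsed: 665 x 60/70 = 570 minutes = 9 hours and 30 minutes.
True time: 2:45 + 9 hours and 30 minutes = 12:15.

Final answer: 12:15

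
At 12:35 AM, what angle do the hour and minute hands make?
Hour hand position: 0 x 30 + 35 x 0.5 = 17.5 degrees
Minute hand position: 35 x 6 = 210 degrees
Difference: |17.5 - 210| = 192.5 degrees
Since 192.5 > 180, the smaller angle is 360 - 192.5 = 167.5 degrees

Final answer: 167.5 degrees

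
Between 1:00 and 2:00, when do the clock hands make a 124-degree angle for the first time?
At t minutes past 1:00, the hour hand is at 30 x 1 + 0.5t degrees and the minute hand is at 6t degrees.
The smaller angle between them is 124 degrees when |30H - 5.5t| = 124 or |30H - 5.5t| = 236.
With H = 1, solve 30 x 1 - 5.5t = +/- target for each target:
  t = (30 x 1 - 124) / 5.5 = -17.09 (outside (0, 60))
  t = (30 x 1 + 124) / 5.5 = 28
  t = (30 x 1 - 236) / 5.5 = -37.45 (outside (0, 60))
  t = (30 x 1 + 236) / 5.5 = 48.36
Valid solutions in (0, 60): {28, 48.36} minutes.
The first occurrence is t = 28 minutes.
The hands form a 124-degree angle at 28 minutes past 1:00.

Final answer: 28 minutes past 1:00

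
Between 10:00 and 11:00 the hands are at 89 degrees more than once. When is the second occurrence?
At t minutes past 10:00, the hour hand is at 30 x 10 + 0.5t degrees and the minute hand is at 6t degrees.
The smaller angle between them is 89 degrees when |30H - 5.5t| = 89 or |30H - 5.5t| = 271.
With H = 10, solve 30 x 10 - 5.5t = +/- target for each target:
  t = (30 x 10 - 89) / 5.5 = 38.36
  t = (30 x 10 + 89) / 5.5 = 70.73 (outside (0, 60))
  t = (30 x 10 - 271) / 5.5 = 5.27
  t = (30 x 10 + 271) / 5.5 = 103.82 (outside (0, 60))
Valid solutions in (0, 60): {5.27, 38.36} minutes.
The second occurrence is t = 38.36 minutes.
The hands form a 89-degree angle at 38.36 minutes past 10:00.

Final answer: 38.36 minutes past 10:00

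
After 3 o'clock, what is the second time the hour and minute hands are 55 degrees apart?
At t minutes past 3:00, the hour hand is at 30 x 3 + 0.5t degrees and the minute hand is at 6t degrees.
The smaller angle between them is 55 degrees when |30H - 5.5t| = 55 or |30H - 5.5t| = 305.
With H = 3, solve 30 x 3 - 5.5t = +/- target for each target:
  t = (30 x 3 - 55) / 5.5 = 6.36
  t = (30 x 3 + 55) / 5.5 = 26.36
  t = (30 x 3 - 305) / 5.5 = -39.09 (outside (0, 60))
  t = (30 x 3 + 305) / 5.5 = 71.82 (outside (0, 60))
Valid solutions in (0, 60): {6.36, 26.36} minutes.
The second occurrence is t = 26.36 minutes.
The hands form a 55-degree angle at 26.36 minutes past 3:00.

Final answer: 26.36 minutes past 3:00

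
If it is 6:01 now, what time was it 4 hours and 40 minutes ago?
Starting time: 6:01 = 361 total minutes past 12:00
Subtracting: 4 hours and 40 minutes = 280 minutes
361 - 280 = 81 minutes
= 1 hour and 21 minutes past 12:00 = 1:21

Final answer: 1:21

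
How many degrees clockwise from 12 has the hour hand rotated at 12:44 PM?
The hour hand moves 30 degrees per hour and 0.5 degrees per minute.
At 12:44: (0) x 30 + 44 x 0.5 = 0 + 22 = 22 degrees

Final answer: 22 degrees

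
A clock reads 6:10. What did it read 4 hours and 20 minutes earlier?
Starting time: 6:10 = 370 total minutes past 12:00
Subtracting: 4 hours and 20 minutes = 260 minutes
370 - 260 = 110 minutes
= 1 hour and 50 minutes past 12:00 = 1:50

Final answer: 1:50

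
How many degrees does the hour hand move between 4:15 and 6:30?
The hour hand moves 0.5 degrees per minute.
Time elapsed: 6:30 - 4:15 = 135 minutes
Angular displacement: 135 x 0.5 = 67.5 degrees

Final answer: 67.5 degrees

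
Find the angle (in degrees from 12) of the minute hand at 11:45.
The minute hand moves 6 degrees per minute.
At 11:45: 45 x 6 = 270 degrees

Final answer: 270 degrees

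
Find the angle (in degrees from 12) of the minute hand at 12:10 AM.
The minute hand moves 6 degrees per minute.
At 12:10: 10 x 6 = 60 degrees

Final answer: 60 degrees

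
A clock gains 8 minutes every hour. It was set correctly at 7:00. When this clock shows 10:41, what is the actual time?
For every 60 true minutes, the faulty clock advances 68 minutes, so 1 faulty-clock minute corresponds to 60/68 true minutes.
From 7:00 to 10:41 on the faulty dial is 221 minutes.
True elapsed: 221 x 60/68 = 195 minutes = 3 hours and 15 minutes.
True time: 7:00 + 3 hours and 15 minutes = 10:15.

Final answer: 10:15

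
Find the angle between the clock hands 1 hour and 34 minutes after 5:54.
First find the time 1 hour and 34 minutes after 5:54.
Total minutes: 5 x 60 + 54 + 1 x 60 + 34 = 448.
448 mod 720 = 448 minutes = 7:28.
Now compute the angle at 7:28:
Hour hand: 7 x 30 + 28 x 0.5 = 224 degrees
Minute hand: 28 x 6 = 168 degrees
Difference: |224 - 168| = 56 degrees
The angle is 56 degrees

Final answer: 56 degrees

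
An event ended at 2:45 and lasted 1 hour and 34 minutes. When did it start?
Starting time: 2:45 = 165 total minutes past 12:00
Subtracting: 1 hour and 34 minutes = 94 minutes
165 - 94 = 71 minutes
= 1 hour and 11 minutes past 12:00 = 1:11

Final answer: 1:11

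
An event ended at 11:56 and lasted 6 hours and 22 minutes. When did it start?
Starting time: 11:56 = 716 total minutes past 12:00
Subtracting: 6 hours and 22 minutes = 382 minutes
716 - 382 = 334 minutes
= 5 hours and 34 minutes past 12:00 = 5:34

Final answer: 5:34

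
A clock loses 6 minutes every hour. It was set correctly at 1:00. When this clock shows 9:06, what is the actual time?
For every 60 true minutes, the faulty clock advances 54 minutes, so 1 faulty-clock minute corresponds to 60/54 true minutes.
From 1:00 to 9:06 on the faulty dial is 486 minutes.
True elapsed: 486 x 60/54 = 540 minutes = 9 hours.
True time: 1:00 + 9 hours = 10:00.

Final answer: 10:00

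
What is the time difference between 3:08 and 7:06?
From 3:08 to 7:06:
(7 x 60 + 6) - (3 x 60 + 8) = 426 - 188 = 238 minutes
= 3 hours and 58 minutes

Final answer: 3 hours and 58 minutes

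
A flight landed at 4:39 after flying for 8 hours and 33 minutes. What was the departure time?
Starting time: 4:39 = 279 total minutes past 12:00
Subtracting: 8 hours and 33 minutes = 513 minutes
279 - 513 = -234 (negative, add 12 hours = 720) = 486 minutes
= 8 hours and 6 minutes past 12:00 = 8:06

Final answer: 8:06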